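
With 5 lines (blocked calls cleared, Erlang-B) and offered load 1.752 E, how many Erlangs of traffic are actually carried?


B(5,1.752) = 0.024077 (Erlang-B)
Carried load = a(1 − B) = 1.752·(1 − 0.024077) = 1.752·0.975923 = 1.7098 E

Final: 1.7098 Erlangs


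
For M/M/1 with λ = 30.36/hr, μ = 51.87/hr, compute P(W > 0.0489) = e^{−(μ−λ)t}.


W ~ Exponential(μ−λ) for M/M/1.
μ − λ = 51.87 − 30.36 = 21.5100
P(W > t) = e^{−(μ−λ)t} = e^{−1.0518} = 0.349295

Final: 0.349295


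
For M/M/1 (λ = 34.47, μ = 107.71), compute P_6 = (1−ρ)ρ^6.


ρ = 34.47/107.71 = 0.3200
P_n = (1−ρ)·ρ^n = (1 − 0.3200)·0.3200^6 = 0.6800·0.001074 = 0.0007305

Final: 0.0007305


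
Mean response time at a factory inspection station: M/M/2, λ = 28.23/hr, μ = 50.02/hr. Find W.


a = 0.5644; ρ = 0.2822; P₀ = 0.559835
Lq = P₀·a^c·ρ/(c!(1−ρ)²) = 0.04883
Wq = Lq/λ = 0.04883/28.23 = 0.001730 hr
W = Wq + 1/μ = 0.001730 + 0.01999 = 0.02172 hr

Final: 0.02172 hr


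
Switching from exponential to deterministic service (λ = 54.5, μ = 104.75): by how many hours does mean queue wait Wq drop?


ρ = 54.5/104.75 = 0.5203
Wq(M/M/1) = ρ/(μ−λ) = 0.5203/50.25 = 0.01035 hr
Wq(M/D/1) = ρ/(2(μ−λ)) = 0.005177 hr
Savings = 0.01035 − 0.005177 = 0.005177 hr

Final: 0.005177 hr


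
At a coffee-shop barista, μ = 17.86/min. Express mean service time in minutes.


Mean service time = 1/μ = 1/17.86 minute = 0.05599 minute
In minutes: 0.05599 × 1 = 0.05599 min

Final: 0.05599 min


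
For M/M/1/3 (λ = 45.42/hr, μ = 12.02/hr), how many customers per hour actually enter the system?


ρ = 3.7787; P_K = (1−ρ)ρ^3/(1−ρ^4) = 0.738984
λ_eff = λ(1 − P_K) = 45.42·(1 − 0.738984) = 45.42·0.261016 = 11.8554 /hr

Final: 11.8554 /hr


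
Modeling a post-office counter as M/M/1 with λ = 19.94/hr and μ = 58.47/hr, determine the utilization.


ρ = λ/μ = 19.94/58.47 = 0.3410

Final: 0.3410


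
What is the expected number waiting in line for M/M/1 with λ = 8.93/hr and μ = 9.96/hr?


ρ = 8.93/9.96 = 0.8966
Lq = ρ²/(1−ρ) = 0.8039/0.1034 = 7.7733

Final: 7.7733


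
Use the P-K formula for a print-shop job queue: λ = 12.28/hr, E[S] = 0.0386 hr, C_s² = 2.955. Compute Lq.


ρ = λ·E[S] = 12.28·0.0386 = 0.4740
Lq = ρ²(1+C_s²)/(2(1−ρ)) = 0.2247·(1+2.955)/(2·0.5260)
= 0.2247·3.9550/1.0520 = 0.84471

Final: 0.84471


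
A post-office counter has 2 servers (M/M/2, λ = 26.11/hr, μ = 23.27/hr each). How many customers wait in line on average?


a = λ/μ = 1.1220; ρ = a/2 = 0.5610
P₀ = 0.281211
Lq = P₀·a^c·ρ / (c!·(1−ρ)²) = 0.281211·1.25899·0.5610/(2·0.19270)
= 0.51537

Final: 0.51537


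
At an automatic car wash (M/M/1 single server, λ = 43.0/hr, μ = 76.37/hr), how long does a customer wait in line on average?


ρ = 43.0/76.37 = 0.5630
Wq = ρ/(μ−λ) = 0.5630/(76.37 − 43.0) = 0.5630/33.37 = 0.01687 hr

Final: 0.01687 hr


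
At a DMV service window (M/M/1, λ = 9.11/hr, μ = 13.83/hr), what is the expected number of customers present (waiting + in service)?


ρ = λ/μ = 9.11/13.83 = 0.6587
L = ρ/(1−ρ) = 0.6587/(1 − 0.6587) = 0.6587/0.3413 = 1.9301

Final: 1.9301


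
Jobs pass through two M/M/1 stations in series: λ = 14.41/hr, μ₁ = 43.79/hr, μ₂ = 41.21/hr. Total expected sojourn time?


Each node sees arrival rate λ = 14.41/hr (tandem ⇒ throughput preserved).
W₁ = 1/(μ₁−λ) = 1/(43.79−14.41) = 0.03404 hr
W₂ = 1/(μ₂−λ) = 1/(41.21−14.41) = 0.03731 hr
W_total = W₁ + W₂ = 0.03404 + 0.03731 = 0.07135 hr

Final: 0.07135 hr


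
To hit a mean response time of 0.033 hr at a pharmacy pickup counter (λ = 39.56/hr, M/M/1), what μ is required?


W = 1/(μ−λ) ⇒ μ − λ = 1/W = 1/0.033 = 30.3030
μ = λ + 1/W = 39.56 + 30.3030 = 69.8630 per hr

Final: 69.8630 /hr


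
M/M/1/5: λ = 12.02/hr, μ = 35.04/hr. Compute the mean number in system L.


ρ = 12.02/35.04 = 0.3430
L = ρ[1 − (K+1)ρ^K + Kρ^(K+1)] / [(1−ρ)(1−ρ^(K+1))]
Numerator: 0.3430·(1 − 6·0.004750 + 5·0.001629) = 0.336055
Denominator: (0.6570)·(0.998371) = 0.655893
L = 0.336055/0.655893 = 0.5124

Final: 0.5124


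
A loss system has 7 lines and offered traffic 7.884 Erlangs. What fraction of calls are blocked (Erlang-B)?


B(c,a) = (a^c/c!) / Σ_{k=0}^{c} a^k/k!
a^7/7! = 375.660708
Σ terms (k=0..7): 1.00000 + 7.88400 + 31.07873 + 81.67490 + 160.98122 + 253.83519 + 333.53944 + 375.66071 = 1245.654189
B = 375.660708/1245.654189 = 0.301577

Final: 0.301577


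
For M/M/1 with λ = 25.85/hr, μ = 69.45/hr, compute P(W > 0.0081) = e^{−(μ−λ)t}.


W ~ Exponential(μ−λ) for M/M/1.
μ − λ = 69.45 − 25.85 = 43.6000
P(W > t) = e^{−(μ−λ)t} = e^{−0.3532} = 0.702465

Final: 0.702465


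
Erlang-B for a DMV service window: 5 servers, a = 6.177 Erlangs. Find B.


B(c,a) = (a^c/c!) / Σ_{k=0}^{c} a^k/k!
a^5/5! = 74.938805
Σ terms (k=0..5): 1.00000 + 6.17700 + 19.07766 + 39.28091 + 60.65955 + 74.93880 = 201.133927
B = 74.938805/201.133927 = 0.372582

Final: 0.372582


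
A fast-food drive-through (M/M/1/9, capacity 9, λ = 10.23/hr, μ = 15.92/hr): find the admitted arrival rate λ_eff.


ρ = 0.6426; P_K = (1−ρ)ρ^9/(1−ρ^10) = 0.006758
λ_eff = λ(1 − P_K) = 10.23·(1 − 0.006758) = 10.23·0.993242 = 10.1609 /hr

Final: 10.1609 /hr


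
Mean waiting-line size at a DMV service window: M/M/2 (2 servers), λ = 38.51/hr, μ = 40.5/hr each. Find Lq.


a = λ/μ = 0.9509; ρ = a/2 = 0.4754
P₀ = 0.355535
Lq = P₀·a^c·ρ / (c!·(1−ρ)²) = 0.355535·0.90414·0.4754/(2·0.27517)
= 0.27770

Final: 0.27770


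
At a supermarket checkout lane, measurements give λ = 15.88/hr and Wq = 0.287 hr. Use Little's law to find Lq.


Lq = λWq = 15.88·0.287 = 4.5576

Final: 4.5576


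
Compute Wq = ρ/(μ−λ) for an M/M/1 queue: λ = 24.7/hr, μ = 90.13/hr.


ρ = 24.7/90.13 = 0.2740
Wq = ρ/(μ−λ) = 0.2740/(90.13 − 24.7) = 0.2740/65.43 = 0.004188 hr

Final: 0.004188 hr


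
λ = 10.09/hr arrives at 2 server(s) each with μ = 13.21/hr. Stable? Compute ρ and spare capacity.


Total capacity cμ = 2·13.21 = 26.42/hr
ρ = λ/(cμ) = 10.09/26.42 = 0.3819
Stable ⇔ ρ < 1: YES
Spare capacity = cμ − λ = 26.42 − 10.09 = 16.33/hr

Final: ρ = 0.3819; stable; margin = 16.33/hr


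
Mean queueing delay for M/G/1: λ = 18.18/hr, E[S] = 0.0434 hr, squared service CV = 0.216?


ρ = λ·E[S] = 18.18·0.0434 = 0.7890
E[S²] = E[S]²(1+C_s²) = 0.0434²·(1+0.216) = 0.002290
Wq = λ·E[S²]/(2(1−ρ)) = 18.18·0.002290/(2·0.2110) = 0.09868 hr

Final: 0.09868 hr


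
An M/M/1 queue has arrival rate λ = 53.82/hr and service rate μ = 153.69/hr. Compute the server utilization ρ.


ρ = λ/μ = 53.82/153.69 = 0.3502

Final: 0.3502


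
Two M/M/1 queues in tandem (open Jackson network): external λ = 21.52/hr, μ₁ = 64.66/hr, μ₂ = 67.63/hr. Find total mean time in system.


Each node sees arrival rate λ = 21.52/hr (tandem ⇒ throughput preserved).
W₁ = 1/(μ₁−λ) = 1/(64.66−21.52) = 0.02318 hr
W₂ = 1/(μ₂−λ) = 1/(67.63−21.52) = 0.02169 hr
W_total = W₁ + W₂ = 0.02318 + 0.02169 = 0.04487 hr

Final: 0.04487 hr


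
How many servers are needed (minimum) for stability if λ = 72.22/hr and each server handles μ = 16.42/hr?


Stability requires cμ > λ ⇔ c > λ/μ.
λ/μ = 72.22/16.42 = 4.3983
Minimum integer c = ⌊4.3983⌋ + 1 = 5
Check: 5·16.42 = 82.10 > 72.22, while 4·16.42 = 65.68 ≤ 72.22

Final: 5 servers


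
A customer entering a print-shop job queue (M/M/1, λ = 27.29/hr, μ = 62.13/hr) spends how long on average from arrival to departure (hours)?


W = 1/(μ−λ) = 1/(62.13 − 27.29) = 1/34.84 = 0.02870 hr

Final: 0.02870 hr


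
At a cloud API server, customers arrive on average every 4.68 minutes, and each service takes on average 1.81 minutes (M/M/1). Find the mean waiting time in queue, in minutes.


λ = 60/4.68 = 12.8205 /hr
μ = 60/1.81 = 33.1492 /hr
ρ = λ/μ = 12.8205/33.1492 = 0.3868
Wq = ρ/(μ−λ) = 0.3868/(33.1492−12.8205) = 0.01902 hr
In minutes: 0.01902·60 = 1.141 min

Final: 1.141 min


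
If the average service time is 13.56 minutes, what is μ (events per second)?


μ = 1/(service time) in consistent units.
1 second = 0.0166667 min, so μ = 0.0166667/13.56 = 0.001229 per second

Final: 0.001229 /sec


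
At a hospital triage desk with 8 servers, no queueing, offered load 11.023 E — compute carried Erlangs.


B(8,11.023) = 0.383723 (Erlang-B)
Carried load = a(1 − B) = 11.023·(1 − 0.383723) = 11.023·0.616277 = 6.7932 E

Final: 6.7932 Erlangs


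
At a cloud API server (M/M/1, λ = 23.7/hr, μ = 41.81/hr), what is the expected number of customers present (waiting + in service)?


ρ = λ/μ = 23.7/41.81 = 0.5669
L = ρ/(1−ρ) = 0.5669/(1 − 0.5669) = 0.5669/0.4331 = 1.3087

Final: 1.3087


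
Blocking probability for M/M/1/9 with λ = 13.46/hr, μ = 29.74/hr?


ρ = λ/μ = 13.46/29.74 = 0.4526
P_K = (1−ρ)ρ^K/(1−ρ^(K+1)) = (0.5474·0.0007968)/(1 − 0.0003606)
= 0.0004362/0.999639 = 0.0004363

Final: 0.0004363


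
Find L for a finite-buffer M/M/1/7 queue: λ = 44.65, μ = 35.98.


ρ = 44.65/35.98 = 1.2410
L = ρ[1 − (K+1)ρ^K + Kρ^(K+1)] / [(1−ρ)(1−ρ^(K+1))]
Numerator: 1.2410·(1 − 8·4.532336 + 7·5.624481) = 5.103694
Denominator: (-0.2410)·(-4.624481) = 1.114348
L = 5.103694/1.114348 = 4.5800

Final: 4.5800


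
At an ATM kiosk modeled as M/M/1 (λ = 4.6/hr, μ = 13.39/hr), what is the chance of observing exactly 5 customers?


ρ = 4.6/13.39 = 0.3435
P_n = (1−ρ)·ρ^n = (1 − 0.3435)·0.3435^5 = 0.6565·0.004785 = 0.003141

Final: 0.003141


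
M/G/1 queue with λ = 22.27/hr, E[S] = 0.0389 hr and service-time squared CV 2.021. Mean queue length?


ρ = λ·E[S] = 22.27·0.0389 = 0.8663
Lq = ρ²(1+C_s²)/(2(1−ρ)) = 0.7505·(1+2.021)/(2·0.1337)
= 0.7505·3.0210/0.2674 = 8.47888

Final: 8.47888


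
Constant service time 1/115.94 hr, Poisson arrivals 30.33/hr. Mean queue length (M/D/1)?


ρ = 30.33/115.94 = 0.2616
M/D/1: Lq = ρ²/(2(1−ρ)) = 0.06843/(2·0.7384) = 0.04634

Final: 0.04634


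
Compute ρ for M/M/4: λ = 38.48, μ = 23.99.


ρ = λ/(cμ) = 38.48/(4·23.99) = 38.48/95.96 = 0.4010

Final: 0.4010


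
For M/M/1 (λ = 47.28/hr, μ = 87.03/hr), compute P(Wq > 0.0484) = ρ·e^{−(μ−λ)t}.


ρ = 47.28/87.03 = 0.5433
P(Wq > t) = ρ·e^{−(μ−λ)t} = 0.5433·e^{−1.9239}
= 0.5433·0.146036 = 0.079336

Final: 0.079336


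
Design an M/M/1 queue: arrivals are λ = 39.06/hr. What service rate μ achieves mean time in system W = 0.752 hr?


W = 1/(μ−λ) ⇒ μ − λ = 1/W = 1/0.752 = 1.3298
μ = λ + 1/W = 39.06 + 1.3298 = 40.3898 per hr

Final: 40.3898 /hr


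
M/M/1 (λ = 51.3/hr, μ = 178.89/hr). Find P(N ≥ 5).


ρ = 51.3/178.89 = 0.2868
P(N ≥ n) = ρ^n = 0.2868^5 = 0.001939

Final: 0.001939


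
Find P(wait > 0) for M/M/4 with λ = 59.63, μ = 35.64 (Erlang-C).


a = λ/μ = 1.6731; ρ = a/4 = 0.4183
P₀ = 0.184683 (from M/M/c formula)
C(c,a) = [a^c/(c!(1−ρ))]·P₀ = [7.83625/(24·0.5817)]·0.184683
= 0.56128·0.184683 = 0.103660

Final: 0.103660


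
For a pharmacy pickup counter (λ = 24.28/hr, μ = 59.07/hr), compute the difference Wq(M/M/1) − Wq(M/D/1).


ρ = 24.28/59.07 = 0.4110
Wq(M/M/1) = ρ/(μ−λ) = 0.4110/34.79 = 0.01181 hr
Wq(M/D/1) = ρ/(2(μ−λ)) = 0.005907 hr
Savings = 0.01181 − 0.005907 = 0.005907 hr

Final: 0.005907 hr


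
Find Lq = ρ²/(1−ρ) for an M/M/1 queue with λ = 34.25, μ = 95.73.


ρ = 34.25/95.73 = 0.3578
Lq = ρ²/(1−ρ) = 0.1280/0.6422 = 0.1993

Final: 0.1993


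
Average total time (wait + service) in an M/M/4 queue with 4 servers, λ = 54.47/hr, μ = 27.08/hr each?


a = 2.0114; ρ = 0.5029; P₀ = 0.128820
Lq = P₀·a^c·ρ/(c!(1−ρ)²) = 0.17877
Wq = Lq/λ = 0.17877/54.47 = 0.003282 hr
W = Wq + 1/μ = 0.003282 + 0.03693 = 0.04021 hr

Final: 0.04021 hr


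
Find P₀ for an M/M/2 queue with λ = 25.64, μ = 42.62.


a = λ/μ = 25.64/42.62 = 0.6016; ρ = a/c = 0.3008
Σ_{k=0}^{1} a^k/k! (terms k=0..1) = 1.00000 + 0.60160 = 1.60160
Tail: a^2/(2!(1−ρ)) = 0.36192/(2·0.6992) = 0.25881
P₀ = 1/(1.60160 + 0.25881) = 1/1.86040 = 0.537518

Final: 0.537518


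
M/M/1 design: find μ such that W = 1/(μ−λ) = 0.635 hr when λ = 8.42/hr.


W = 1/(μ−λ) ⇒ μ − λ = 1/W = 1/0.635 = 1.5748
μ = λ + 1/W = 8.42 + 1.5748 = 9.9948 per hr

Final: 9.9948 /hr


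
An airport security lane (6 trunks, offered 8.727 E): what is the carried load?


B(6,8.727) = 0.427371 (Erlang-B)
Carried load = a(1 − B) = 8.727·(1 − 0.427371) = 8.727·0.572629 = 4.9973 E

Final: 4.9973 Erlangs


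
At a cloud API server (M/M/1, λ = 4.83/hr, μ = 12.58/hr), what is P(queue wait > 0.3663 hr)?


ρ = 4.83/12.58 = 0.3839
P(Wq > t) = ρ·e^{−(μ−λ)t} = 0.3839·e^{−2.8388}
= 0.3839·0.058494 = 0.022458

Final: 0.022458


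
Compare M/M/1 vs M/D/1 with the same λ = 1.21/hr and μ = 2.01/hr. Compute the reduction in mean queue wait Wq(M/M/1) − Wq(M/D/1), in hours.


ρ = 1.21/2.01 = 0.6020
Wq(M/M/1) = ρ/(μ−λ) = 0.6020/0.8000 = 0.75249 hr
Wq(M/D/1) = ρ/(2(μ−λ)) = 0.37624 hr
Savings = 0.75249 − 0.37624 = 0.37624 hr

Final: 0.37624 hr


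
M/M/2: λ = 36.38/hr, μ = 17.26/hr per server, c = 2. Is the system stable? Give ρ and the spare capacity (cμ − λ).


Total capacity cμ = 2·17.26 = 34.52/hr
ρ = λ/(cμ) = 36.38/34.52 = 1.0539
Stable ⇔ ρ < 1: NO
Spare capacity = cμ − λ = 34.52 − 36.38 = -1.86/hr

Final: ρ = 1.0539; unstable; margin = -1.86/hr


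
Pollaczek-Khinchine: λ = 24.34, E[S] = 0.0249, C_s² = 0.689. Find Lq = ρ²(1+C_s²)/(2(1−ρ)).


ρ = λ·E[S] = 24.34·0.0249 = 0.6061
Lq = ρ²(1+C_s²)/(2(1−ρ)) = 0.3673·(1+0.689)/(2·0.3939)
= 0.3673·1.6890/0.7879 = 0.78744

Final: 0.78744


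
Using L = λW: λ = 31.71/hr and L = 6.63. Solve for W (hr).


W = L/λ = 6.63/31.71 = 0.2091 hr

Final: 0.2091 hr


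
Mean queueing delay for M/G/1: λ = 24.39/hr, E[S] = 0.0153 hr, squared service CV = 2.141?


ρ = λ·E[S] = 24.39·0.0153 = 0.3732
E[S²] = E[S]²(1+C_s²) = 0.0153²·(1+2.141) = 0.0007353
Wq = λ·E[S²]/(2(1−ρ)) = 24.39·0.0007353/(2·0.6268) = 0.01430 hr

Final: 0.01430 hr


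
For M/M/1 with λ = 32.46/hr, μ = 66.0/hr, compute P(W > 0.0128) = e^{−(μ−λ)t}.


W ~ Exponential(μ−λ) for M/M/1.
μ − λ = 66.0 − 32.46 = 33.5400
P(W > t) = e^{−(μ−λ)t} = e^{−0.4293} = 0.650957

Final: 0.650957


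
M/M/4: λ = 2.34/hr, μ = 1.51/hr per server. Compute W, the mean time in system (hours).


a = 1.5497; ρ = 0.3874; P₀ = 0.209955
Lq = P₀·a^c·ρ/(c!(1−ρ)²) = 0.05209
Wq = Lq/λ = 0.05209/2.34 = 0.02226 hr
W = Wq + 1/μ = 0.02226 + 0.66225 = 0.68451 hr

Final: 0.68451 hr


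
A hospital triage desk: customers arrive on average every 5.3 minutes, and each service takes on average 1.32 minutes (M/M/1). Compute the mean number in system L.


λ = 60/5.3 = 11.3208 /hr
μ = 60/1.32 = 45.4545 /hr
ρ = λ/μ = 11.3208/45.4545 = 0.2491
L = ρ/(1−ρ) = 0.2491/0.7509 = 0.3317

Final: 0.3317


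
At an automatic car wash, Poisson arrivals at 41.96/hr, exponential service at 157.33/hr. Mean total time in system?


W = 1/(μ−λ) = 1/(157.33 − 41.96) = 1/115.37 = 0.008668 hr

Final: 0.008668 hr


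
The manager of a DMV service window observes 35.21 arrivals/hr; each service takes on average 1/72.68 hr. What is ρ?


ρ = λ/μ = 35.21/72.68 = 0.4845

Final: 0.4845


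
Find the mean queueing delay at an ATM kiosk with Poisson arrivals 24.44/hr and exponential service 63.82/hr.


ρ = 24.44/63.82 = 0.3830
Wq = ρ/(μ−λ) = 0.3830/(63.82 − 24.44) = 0.3830/39.38 = 0.009725 hr

Final: 0.009725 hr


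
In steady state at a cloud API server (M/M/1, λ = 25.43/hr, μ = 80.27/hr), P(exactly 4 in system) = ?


ρ = 25.43/80.27 = 0.3168
P_n = (1−ρ)·ρ^n = (1 − 0.3168)·0.3168^4 = 0.6832·0.010073 = 0.006882

Final: 0.006882


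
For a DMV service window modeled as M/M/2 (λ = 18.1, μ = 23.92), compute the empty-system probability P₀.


a = λ/μ = 18.1/23.92 = 0.7567; ρ = a/c = 0.3783
Σ_{k=0}^{1} a^k/k! (terms k=0..1) = 1.00000 + 0.75669 = 1.75669
Tail: a^2/(2!(1−ρ)) = 0.57258/(2·0.6217) = 0.46053
P₀ = 1/(1.75669 + 0.46053) = 1/2.21722 = 0.451016

Final: 0.451016


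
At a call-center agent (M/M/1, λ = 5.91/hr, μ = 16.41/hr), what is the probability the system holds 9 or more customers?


ρ = 5.91/16.41 = 0.3601
P(N ≥ n) = ρ^n = 0.3601^9 = 0.0001019

Final: 0.0001019


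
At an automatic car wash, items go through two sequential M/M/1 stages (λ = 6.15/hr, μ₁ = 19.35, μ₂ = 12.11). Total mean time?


Each node sees arrival rate λ = 6.15/hr (tandem ⇒ throughput preserved).
W₁ = 1/(μ₁−λ) = 1/(19.35−6.15) = 0.07576 hr
W₂ = 1/(μ₂−λ) = 1/(12.11−6.15) = 0.16779 hr
W_total = W₁ + W₂ = 0.07576 + 0.16779 = 0.24354 hr

Final: 0.24354 hr


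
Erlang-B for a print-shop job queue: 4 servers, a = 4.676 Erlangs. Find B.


B(c,a) = (a^c/c!) / Σ_{k=0}^{c} a^k/k!
a^4/4! = 19.919882
Σ terms (k=0..4): 1.00000 + 4.67600 + 10.93249 + 17.04010 + 19.91988 = 53.568475
B = 19.919882/53.568475 = 0.371858

Final: 0.371858


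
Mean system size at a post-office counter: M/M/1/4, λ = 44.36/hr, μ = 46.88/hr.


ρ = 44.36/46.88 = 0.9462
L = ρ[1 − (K+1)ρ^K + Kρ^(K+1)] / [(1−ρ)(1−ρ^(K+1))]
Numerator: 0.9462·(1 − 5·0.801707 + 4·0.758612) = 0.024519
Denominator: (0.05375)·(0.241388) = 0.012976
L = 0.024519/0.012976 = 1.8896

Final: 1.8896


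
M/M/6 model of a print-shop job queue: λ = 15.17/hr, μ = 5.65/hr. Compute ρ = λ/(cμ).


ρ = λ/(cμ) = 15.17/(6·5.65) = 15.17/33.90 = 0.4475

Final: 0.4475


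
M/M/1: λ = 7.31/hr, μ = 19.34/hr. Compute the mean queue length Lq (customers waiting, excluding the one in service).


ρ = 7.31/19.34 = 0.3780
Lq = ρ²/(1−ρ) = 0.1429/0.6220 = 0.2297

Final: 0.2297


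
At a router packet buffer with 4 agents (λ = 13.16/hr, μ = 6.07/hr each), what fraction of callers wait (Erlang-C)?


a = λ/μ = 2.1680; ρ = a/4 = 0.5420
P₀ = 0.108381 (from M/M/c formula)
C(c,a) = [a^c/(c!(1−ρ))]·P₀ = [22.09372/(24·0.4580)]·0.108381
= 2.01002·0.108381 = 0.217849

Final: 0.217849


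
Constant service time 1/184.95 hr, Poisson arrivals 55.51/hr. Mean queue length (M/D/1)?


ρ = 55.51/184.95 = 0.3001
M/D/1: Lq = ρ²/(2(1−ρ)) = 0.09008/(2·0.6999) = 0.06436

Final: 0.06436


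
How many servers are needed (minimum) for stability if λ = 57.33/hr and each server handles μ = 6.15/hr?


Stability requires cμ > λ ⇔ c > λ/μ.
λ/μ = 57.33/6.15 = 9.3220
Minimum integer c = ⌊9.3220⌋ + 1 = 10
Check: 10·6.15 = 61.50 > 57.33, while 9·6.15 = 55.35 ≤ 57.33

Final: 10 servers


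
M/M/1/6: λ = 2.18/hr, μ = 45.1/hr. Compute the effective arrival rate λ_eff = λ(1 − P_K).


ρ = 0.04834; P_K = (1−ρ)ρ^6/(1−ρ^7) = 0.00000001214
λ_eff = λ(1 − P_K) = 2.18·(1 − 0.00000001214) = 2.18·1.000000 = 2.1800 /hr

Final: 2.1800 /hr


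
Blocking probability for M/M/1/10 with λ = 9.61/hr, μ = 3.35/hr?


ρ = λ/μ = 9.61/3.35 = 2.8687
P_K = (1−ρ)ρ^K/(1−ρ^(K+1)) = (-1.8687·37738.601854)/(1 − 108259.093678)
= -70520.491823/-108258.093678 = 0.651411

Final: 0.651411


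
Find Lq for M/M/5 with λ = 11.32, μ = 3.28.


a = λ/μ = 3.4512; ρ = a/5 = 0.6902
P₀ = 0.027517
Lq = P₀·a^c·ρ / (c!·(1−ρ)²) = 0.027517·489.62425·0.6902/(120·0.09595)
= 0.80769

Final: 0.80769


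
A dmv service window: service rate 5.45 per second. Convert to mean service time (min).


Mean service time = 1/μ = 1/5.45 second = 0.18349 second
In minutes: 0.18349 × 0.0166667 = 0.003058 min

Final: 0.003058 min


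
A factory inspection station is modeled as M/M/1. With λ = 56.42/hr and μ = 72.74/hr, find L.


ρ = λ/μ = 56.42/72.74 = 0.7756
L = ρ/(1−ρ) = 0.7756/(1 − 0.7756) = 0.7756/0.2244 = 3.4571

Final: 3.4571


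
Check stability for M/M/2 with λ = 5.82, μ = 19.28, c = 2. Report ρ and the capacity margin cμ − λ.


Total capacity cμ = 2·19.28 = 38.56/hr
ρ = λ/(cμ) = 5.82/38.56 = 0.1509
Stable ⇔ ρ < 1: YES
Spare capacity = cμ − λ = 38.56 − 5.82 = 32.74/hr

Final: ρ = 0.1509; stable; margin = 32.74/hr


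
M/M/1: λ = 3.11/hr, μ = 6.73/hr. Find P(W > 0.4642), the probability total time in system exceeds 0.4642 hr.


W ~ Exponential(μ−λ) for M/M/1.
μ − λ = 6.73 − 3.11 = 3.6200
P(W > t) = e^{−(μ−λ)t} = e^{−1.6804} = 0.186299

Final: 0.186299


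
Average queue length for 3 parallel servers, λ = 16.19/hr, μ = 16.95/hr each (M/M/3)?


a = λ/μ = 0.9552; ρ = a/3 = 0.3184
P₀ = 0.381038
Lq = P₀·a^c·ρ / (c!·(1−ρ)²) = 0.381038·0.87143·0.3184/(6·0.46460)
= 0.03793

Final: 0.03793


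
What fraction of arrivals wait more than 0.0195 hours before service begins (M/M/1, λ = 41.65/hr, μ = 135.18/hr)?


ρ = 41.65/135.18 = 0.3081
P(Wq > t) = ρ·e^{−(μ−λ)t} = 0.3081·e^{−1.8238}
= 0.3081·0.161406 = 0.049730

Final: 0.049730


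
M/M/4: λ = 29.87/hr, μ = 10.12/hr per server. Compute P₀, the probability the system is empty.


a = λ/μ = 29.87/10.12 = 2.9516; ρ = a/c = 0.7379
Σ_{k=0}^{3} a^k/k! (terms k=0..3) = 1.00000 + 2.95158 + 4.35592 + 4.28561 = 12.59311
Tail: a^4/(4!(1−ρ)) = 75.89599/(24·0.2621) = 12.06515
P₀ = 1/(12.59311 + 12.06515) = 1/24.65826 = 0.040554

Final: 0.040554


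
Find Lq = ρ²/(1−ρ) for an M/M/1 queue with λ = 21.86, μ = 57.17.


ρ = 21.86/57.17 = 0.3824
Lq = ρ²/(1−ρ) = 0.1462/0.6176 = 0.2367

Final: 0.2367


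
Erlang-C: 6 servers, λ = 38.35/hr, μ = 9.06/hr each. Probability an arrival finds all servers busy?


a = λ/μ = 4.2329; ρ = a/6 = 0.7055
P₀ = 0.012713 (from M/M/c formula)
C(c,a) = [a^c/(c!(1−ρ))]·P₀ = [5752.05492/(720·0.2945)]·0.012713
= 27.12556·0.012713 = 0.344854

Final: 0.344854


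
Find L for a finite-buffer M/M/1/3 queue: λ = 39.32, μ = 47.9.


ρ = 39.32/47.9 = 0.8209
L = ρ[1 − (K+1)ρ^K + Kρ^(K+1)] / [(1−ρ)(1−ρ^(K+1))]
Numerator: 0.8209·(1 − 4·0.553139 + 3·0.454059) = 0.122821
Denominator: (0.1791)·(0.545941) = 0.097791
L = 0.122821/0.097791 = 1.2560

Final: 1.2560


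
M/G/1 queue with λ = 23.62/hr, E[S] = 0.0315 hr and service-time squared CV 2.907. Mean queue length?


ρ = λ·E[S] = 23.62·0.0315 = 0.7440
Lq = ρ²(1+C_s²)/(2(1−ρ)) = 0.5536·(1+2.907)/(2·0.2560)
= 0.5536·3.9070/0.5119 = 4.22479

Final: 4.22479


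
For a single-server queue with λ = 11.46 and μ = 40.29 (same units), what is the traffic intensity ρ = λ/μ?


ρ = λ/μ = 11.46/40.29 = 0.2844

Final: 0.2844


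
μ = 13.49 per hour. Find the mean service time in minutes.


Mean service time = 1/μ = 1/13.49 hour = 0.07413 hour
In minutes: 0.07413 × 60 = 4.4477 min

Final: 4.4477 min


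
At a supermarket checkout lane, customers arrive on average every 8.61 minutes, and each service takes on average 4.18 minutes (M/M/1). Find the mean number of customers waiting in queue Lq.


λ = 60/8.61 = 6.9686 /hr
μ = 60/4.18 = 14.3541 /hr
ρ = λ/μ = 6.9686/14.3541 = 0.4855
Lq = ρ²/(1−ρ) = 0.2357/0.5145 = 0.4581

Final: 0.4581


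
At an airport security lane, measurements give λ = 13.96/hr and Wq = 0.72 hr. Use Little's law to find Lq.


Lq = λWq = 13.96·0.72 = 10.0512

Final: 10.0512


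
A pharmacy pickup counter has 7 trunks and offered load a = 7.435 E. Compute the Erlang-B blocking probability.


B(c,a) = (a^c/c!) / Σ_{k=0}^{c} a^k/k!
a^7/7! = 249.193250
Σ terms (k=0..7): 1.00000 + 7.43500 + 27.63961 + 68.50017 + 127.32470 + 189.33182 + 234.61368 + 249.19325 = 905.038240
B = 249.193250/905.038240 = 0.275340

Final: 0.275340


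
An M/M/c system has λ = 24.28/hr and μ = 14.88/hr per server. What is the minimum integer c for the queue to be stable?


Stability requires cμ > λ ⇔ c > λ/μ.
λ/μ = 24.28/14.88 = 1.6317
Minimum integer c = ⌊1.6317⌋ + 1 = 2
Check: 2·14.88 = 29.76 > 24.28, while 1·14.88 = 14.88 ≤ 24.28

Final: 2 servers


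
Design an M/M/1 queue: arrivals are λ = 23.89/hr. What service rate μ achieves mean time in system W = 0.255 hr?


W = 1/(μ−λ) ⇒ μ − λ = 1/W = 1/0.255 = 3.9216
μ = λ + 1/W = 23.89 + 3.9216 = 27.8116 per hr

Final: 27.8116 /hr


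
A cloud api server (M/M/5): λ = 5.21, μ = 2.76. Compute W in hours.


a = 1.8877; ρ = 0.3775; P₀ = 0.150594
Lq = P₀·a^c·ρ/(c!(1−ρ)²) = 0.02931
Wq = Lq/λ = 0.02931/5.21 = 0.005626 hr
W = Wq + 1/μ = 0.005626 + 0.36232 = 0.36794 hr

Final: 0.36794 hr


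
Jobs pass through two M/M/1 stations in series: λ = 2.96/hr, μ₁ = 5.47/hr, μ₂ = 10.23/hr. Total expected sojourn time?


Each node sees arrival rate λ = 2.96/hr (tandem ⇒ throughput preserved).
W₁ = 1/(μ₁−λ) = 1/(5.47−2.96) = 0.39841 hr
W₂ = 1/(μ₂−λ) = 1/(10.23−2.96) = 0.13755 hr
W_total = W₁ + W₂ = 0.39841 + 0.13755 = 0.53596 hr

Final: 0.53596 hr


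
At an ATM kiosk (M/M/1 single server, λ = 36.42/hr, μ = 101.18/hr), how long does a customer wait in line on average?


ρ = 36.42/101.18 = 0.3600
Wq = ρ/(μ−λ) = 0.3600/(101.18 − 36.42) = 0.3600/64.76 = 0.005558 hr

Final: 0.005558 hr


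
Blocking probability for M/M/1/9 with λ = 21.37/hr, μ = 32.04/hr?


ρ = λ/μ = 21.37/32.04 = 0.6670
P_K = (1−ρ)ρ^K/(1−ρ^(K+1)) = (0.3330·0.026122)/(1 − 0.017423)
= 0.008699/0.982577 = 0.008853

Final: 0.008853


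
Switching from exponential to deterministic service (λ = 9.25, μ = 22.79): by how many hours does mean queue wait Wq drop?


ρ = 9.25/22.79 = 0.4059
Wq(M/M/1) = ρ/(μ−λ) = 0.4059/13.54 = 0.02998 hr
Wq(M/D/1) = ρ/(2(μ−λ)) = 0.01499 hr
Savings = 0.02998 − 0.01499 = 0.01499 hr

Final: 0.01499 hr


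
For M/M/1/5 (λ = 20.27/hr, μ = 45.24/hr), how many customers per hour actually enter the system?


ρ = 0.4481; P_K = (1−ρ)ρ^5/(1−ρ^6) = 0.010048
λ_eff = λ(1 − P_K) = 20.27·(1 − 0.010048) = 20.27·0.989952 = 20.0663 /hr

Final: 20.0663 /hr


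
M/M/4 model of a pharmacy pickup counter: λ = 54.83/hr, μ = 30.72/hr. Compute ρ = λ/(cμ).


ρ = λ/(cμ) = 54.83/(4·30.72) = 54.83/122.88 = 0.4462

Final: 0.4462


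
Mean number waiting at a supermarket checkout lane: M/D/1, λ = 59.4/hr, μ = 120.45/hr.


ρ = 59.4/120.45 = 0.4932
M/D/1: Lq = ρ²/(2(1−ρ)) = 0.2432/(2·0.5068) = 0.23991

Final: 0.23991


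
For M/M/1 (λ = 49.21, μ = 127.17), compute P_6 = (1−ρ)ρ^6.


ρ = 49.21/127.17 = 0.3870
P_n = (1−ρ)·ρ^n = (1 − 0.3870)·0.3870^6 = 0.6130·0.003357 = 0.002058

Final: 0.002058


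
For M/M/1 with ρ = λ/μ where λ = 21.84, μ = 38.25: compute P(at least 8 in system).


ρ = 21.84/38.25 = 0.5710
P(N ≥ n) = ρ^n = 0.5710^8 = 0.011297

Final: 0.011297


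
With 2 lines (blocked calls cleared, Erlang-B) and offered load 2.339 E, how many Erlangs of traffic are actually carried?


B(2,2.339) = 0.450322 (Erlang-B)
Carried load = a(1 − B) = 2.339·(1 − 0.450322) = 2.339·0.549678 = 1.2857 E

Final: 1.2857 Erlangs


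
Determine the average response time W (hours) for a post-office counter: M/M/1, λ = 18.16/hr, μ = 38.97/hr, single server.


W = 1/(μ−λ) = 1/(38.97 − 18.16) = 1/20.81 = 0.04805 hr

Final: 0.04805 hr


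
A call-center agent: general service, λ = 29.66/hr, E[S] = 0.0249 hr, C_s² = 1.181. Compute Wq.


ρ = λ·E[S] = 29.66·0.0249 = 0.7385
E[S²] = E[S]²(1+C_s²) = 0.0249²·(1+1.181) = 0.001352
Wq = λ·E[S²]/(2(1−ρ)) = 29.66·0.001352/(2·0.2615) = 0.07670 hr

Final: 0.07670 hr


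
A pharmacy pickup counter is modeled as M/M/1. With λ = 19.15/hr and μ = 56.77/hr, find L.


ρ = λ/μ = 19.15/56.77 = 0.3373
L = ρ/(1−ρ) = 0.3373/(1 − 0.3373) = 0.3373/0.6627 = 0.5090

Final: 0.5090


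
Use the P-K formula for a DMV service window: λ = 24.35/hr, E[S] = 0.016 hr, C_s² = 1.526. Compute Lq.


ρ = λ·E[S] = 24.35·0.016 = 0.3896
Lq = ρ²(1+C_s²)/(2(1−ρ)) = 0.1518·(1+1.526)/(2·0.6104)
= 0.1518·2.5260/1.2208 = 0.31407

Final: 0.31407


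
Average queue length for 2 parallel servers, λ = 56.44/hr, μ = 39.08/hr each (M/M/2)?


a = λ/μ = 1.4442; ρ = a/2 = 0.7221
P₀ = 0.161367
Lq = P₀·a^c·ρ / (c!·(1−ρ)²) = 0.161367·2.08576·0.7221/(2·0.07722)
= 1.57363

Final: 1.57363


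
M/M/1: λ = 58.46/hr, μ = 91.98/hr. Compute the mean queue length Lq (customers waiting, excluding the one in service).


ρ = 58.46/91.98 = 0.6356
Lq = ρ²/(1−ρ) = 0.4040/0.3644 = 1.1085

Final: 1.1085


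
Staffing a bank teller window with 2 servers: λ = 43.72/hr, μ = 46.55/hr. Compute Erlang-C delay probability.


a = λ/μ = 0.9392; ρ = a/2 = 0.4696
P₀ = 0.360912 (from M/M/c formula)
C(c,a) = [a^c/(c!(1−ρ))]·P₀ = [0.88211/(2·0.5304)]·0.360912
= 0.83155·0.360912 = 0.300117

Final: 0.300117


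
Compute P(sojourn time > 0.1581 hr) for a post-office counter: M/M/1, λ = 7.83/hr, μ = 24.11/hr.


W ~ Exponential(μ−λ) for M/M/1.
μ − λ = 24.11 − 7.83 = 16.2800
P(W > t) = e^{−(μ−λ)t} = e^{−2.5739} = 0.076240

Final: 0.076240


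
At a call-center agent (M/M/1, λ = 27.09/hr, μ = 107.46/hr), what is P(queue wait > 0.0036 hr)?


ρ = 27.09/107.46 = 0.2521
P(Wq > t) = ρ·e^{−(μ−λ)t} = 0.2521·e^{−0.2893}
= 0.2521·0.748764 = 0.188759

Final: 0.188759


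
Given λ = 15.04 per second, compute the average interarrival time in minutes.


Mean interarrival time = 1/λ = 1/15.04 second = 0.06649 second
In minutes: 0.06649 × 0.0166667 = 0.001108 min

Final: 0.001108 min


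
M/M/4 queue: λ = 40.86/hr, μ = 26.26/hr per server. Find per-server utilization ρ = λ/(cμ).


ρ = λ/(cμ) = 40.86/(4·26.26) = 40.86/105.04 = 0.3890

Final: 0.3890


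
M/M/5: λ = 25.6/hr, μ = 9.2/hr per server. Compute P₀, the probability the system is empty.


a = λ/μ = 25.6/9.2 = 2.7826; ρ = a/c = 0.5565
Σ_{k=0}^{4} a^k/k! (terms k=0..4) = 1.00000 + 2.78261 + 3.87146 + 3.59092 + 2.49803 = 13.74301
Tail: a^5/(5!(1−ρ)) = 166.82483/(120·0.4435) = 3.13478
P₀ = 1/(13.74301 + 3.13478) = 1/16.87779 = 0.059249

Final: 0.059249


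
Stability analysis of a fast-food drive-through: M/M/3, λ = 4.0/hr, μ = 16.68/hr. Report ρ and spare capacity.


Total capacity cμ = 3·16.68 = 50.04/hr
ρ = λ/(cμ) = 4.0/50.04 = 0.07994
Stable ⇔ ρ < 1: YES
Spare capacity = cμ − λ = 50.04 − 4.0 = 46.04/hr

Final: ρ = 0.07994; stable; margin = 46.04/hr


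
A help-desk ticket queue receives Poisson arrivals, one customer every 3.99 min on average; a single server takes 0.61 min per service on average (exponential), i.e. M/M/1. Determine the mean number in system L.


λ = 60/3.99 = 15.0376 /hr
μ = 60/0.61 = 98.3607 /hr
ρ = λ/μ = 15.0376/98.3607 = 0.1529
L = ρ/(1−ρ) = 0.1529/0.8471 = 0.1805

Final: 0.1805


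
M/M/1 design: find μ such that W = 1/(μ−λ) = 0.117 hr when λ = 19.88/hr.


W = 1/(μ−λ) ⇒ μ − λ = 1/W = 1/0.117 = 8.5470
μ = λ + 1/W = 19.88 + 8.5470 = 28.4270 per hr

Final: 28.4270 /hr


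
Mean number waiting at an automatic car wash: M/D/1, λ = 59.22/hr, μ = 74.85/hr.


ρ = 59.22/74.85 = 0.7912
M/D/1: Lq = ρ²/(2(1−ρ)) = 0.6260/(2·0.2088) = 1.49884

Final: 1.49884


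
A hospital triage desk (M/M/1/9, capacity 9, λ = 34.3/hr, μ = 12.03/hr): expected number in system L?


ρ = 34.3/12.03 = 2.8512
L = ρ[1 − (K+1)ρ^K + Kρ^(K+1)] / [(1−ρ)(1−ρ^(K+1))]
Numerator: 2.8512·(1 − 10·12452.496672 + 9·35504.624758) = 556035.378588
Denominator: (-1.8512)·(-35503.624758) = 65724.499033
L = 556035.378588/65724.499033 = 8.4601

Final: 8.4601


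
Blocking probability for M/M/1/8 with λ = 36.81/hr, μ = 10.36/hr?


ρ = λ/μ = 36.81/10.36 = 3.5531
P_K = (1−ρ)ρ^K/(1−ρ^(K+1)) = (-2.5531·25400.864414)/(1 − 90251.526938)
= -64850.662524/-90250.526938 = 0.718563

Final: 0.718563


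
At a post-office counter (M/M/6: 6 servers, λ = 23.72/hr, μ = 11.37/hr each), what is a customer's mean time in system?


a = 2.0862; ρ = 0.3477; P₀ = 0.123922
Lq = P₀·a^c·ρ/(c!(1−ρ)²) = 0.01159
Wq = Lq/λ = 0.01159/23.72 = 0.0004888 hr
W = Wq + 1/μ = 0.0004888 + 0.08795 = 0.08844 hr

Final: 0.08844 hr


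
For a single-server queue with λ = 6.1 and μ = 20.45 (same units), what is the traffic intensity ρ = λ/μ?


ρ = λ/μ = 6.1/20.45 = 0.2983

Final: 0.2983


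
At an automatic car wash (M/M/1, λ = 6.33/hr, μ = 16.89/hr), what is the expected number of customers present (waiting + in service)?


ρ = λ/μ = 6.33/16.89 = 0.3748
L = ρ/(1−ρ) = 0.3748/(1 − 0.3748) = 0.3748/0.6252 = 0.5994

Final: 0.5994


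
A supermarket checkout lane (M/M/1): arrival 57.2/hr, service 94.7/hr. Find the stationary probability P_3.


ρ = 57.2/94.7 = 0.6040
P_n = (1−ρ)·ρ^n = (1 − 0.6040)·0.6040^3 = 0.3960·0.220363 = 0.087261

Final: 0.087261


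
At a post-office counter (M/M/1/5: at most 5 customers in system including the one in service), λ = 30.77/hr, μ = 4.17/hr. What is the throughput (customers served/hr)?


ρ = 7.3789; P_K = (1−ρ)ρ^5/(1−ρ^6) = 0.864484
λ_eff = λ(1 − P_K) = 30.77·(1 − 0.864484) = 30.77·0.135516 = 4.1698 /hr

Final: 4.1698 /hr


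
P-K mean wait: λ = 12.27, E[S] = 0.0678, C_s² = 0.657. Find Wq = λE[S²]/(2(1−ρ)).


ρ = λ·E[S] = 12.27·0.0678 = 0.8319
E[S²] = E[S]²(1+C_s²) = 0.0678²·(1+0.657) = 0.007617
Wq = λ·E[S²]/(2(1−ρ)) = 12.27·0.007617/(2·0.1681) = 0.27800 hr

Final: 0.27800 hr


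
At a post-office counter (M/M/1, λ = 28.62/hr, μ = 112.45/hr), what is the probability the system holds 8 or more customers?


ρ = 28.62/112.45 = 0.2545
P(N ≥ n) = ρ^n = 0.2545^8 = 0.00001761

Final: 0.00001761


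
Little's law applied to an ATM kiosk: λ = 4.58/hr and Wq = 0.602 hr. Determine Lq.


Lq = λWq = 4.58·0.602 = 2.7572

Final: 2.7572


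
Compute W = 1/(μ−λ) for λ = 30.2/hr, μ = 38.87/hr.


W = 1/(μ−λ) = 1/(38.87 − 30.2) = 1/8.67 = 0.1153 hr

Final: 0.1153 hr


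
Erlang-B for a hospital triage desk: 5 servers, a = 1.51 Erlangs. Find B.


B(c,a) = (a^c/c!) / Σ_{k=0}^{c} a^k/k!
a^5/5! = 0.065419
Σ terms (k=0..5): 1.00000 + 1.51000 + 1.14005 + 0.57383 + 0.21662 + 0.06542 = 4.505913
B = 0.065419/4.505913 = 0.014518

Final: 0.014518


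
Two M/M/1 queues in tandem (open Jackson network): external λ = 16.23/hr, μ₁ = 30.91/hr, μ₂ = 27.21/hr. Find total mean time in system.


Each node sees arrival rate λ = 16.23/hr (tandem ⇒ throughput preserved).
W₁ = 1/(μ₁−λ) = 1/(30.91−16.23) = 0.06812 hr
W₂ = 1/(μ₂−λ) = 1/(27.21−16.23) = 0.09107 hr
W_total = W₁ + W₂ = 0.06812 + 0.09107 = 0.15919 hr

Final: 0.15919 hr


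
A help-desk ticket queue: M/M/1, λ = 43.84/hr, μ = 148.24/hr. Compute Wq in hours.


ρ = 43.84/148.24 = 0.2957
Wq = ρ/(μ−λ) = 0.2957/(148.24 − 43.84) = 0.2957/104.40 = 0.002833 hr

Final: 0.002833 hr


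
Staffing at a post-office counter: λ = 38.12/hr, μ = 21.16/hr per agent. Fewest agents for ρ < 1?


Stability requires cμ > λ ⇔ c > λ/μ.
λ/μ = 38.12/21.16 = 1.8015
Minimum integer c = ⌊1.8015⌋ + 1 = 2
Check: 2·21.16 = 42.32 > 38.12, while 1·21.16 = 21.16 ≤ 38.12

Final: 2 servers


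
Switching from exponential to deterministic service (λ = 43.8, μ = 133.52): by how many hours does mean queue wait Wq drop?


ρ = 43.8/133.52 = 0.3280
Wq(M/M/1) = ρ/(μ−λ) = 0.3280/89.72 = 0.003656 hr
Wq(M/D/1) = ρ/(2(μ−λ)) = 0.001828 hr
Savings = 0.003656 − 0.001828 = 0.001828 hr

Final: 0.001828 hr


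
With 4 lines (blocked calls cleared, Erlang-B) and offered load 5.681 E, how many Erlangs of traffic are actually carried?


B(4,5.681) = 0.448458 (Erlang-B)
Carried load = a(1 − B) = 5.681·(1 − 0.448458) = 5.681·0.551542 = 3.1333 E

Final: 3.1333 Erlangs


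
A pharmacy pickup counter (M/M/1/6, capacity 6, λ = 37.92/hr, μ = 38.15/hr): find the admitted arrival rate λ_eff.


ρ = 0.9940; P_K = (1−ρ)ρ^6/(1−ρ^7) = 0.140279
λ_eff = λ(1 − P_K) = 37.92·(1 − 0.140279) = 37.92·0.859721 = 32.6006 /hr

Final: 32.6006 /hr


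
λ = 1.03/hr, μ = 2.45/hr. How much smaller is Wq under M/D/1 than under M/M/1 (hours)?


ρ = 1.03/2.45 = 0.4204
Wq(M/M/1) = ρ/(μ−λ) = 0.4204/1.42 = 0.29606 hr
Wq(M/D/1) = ρ/(2(μ−λ)) = 0.14803 hr
Savings = 0.29606 − 0.14803 = 0.14803 hr

Final: 0.14803 hr


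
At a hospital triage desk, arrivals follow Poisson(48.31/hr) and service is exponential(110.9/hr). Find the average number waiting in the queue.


ρ = 48.31/110.9 = 0.4356
Lq = ρ²/(1−ρ) = 0.1898/0.5644 = 0.3362

Final: 0.3362


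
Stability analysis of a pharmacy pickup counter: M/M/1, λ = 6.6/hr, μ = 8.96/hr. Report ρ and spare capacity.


Total capacity cμ = 1·8.96 = 8.96/hr
ρ = λ/(cμ) = 6.6/8.96 = 0.7366
Stable ⇔ ρ < 1: YES
Spare capacity = cμ − λ = 8.96 − 6.6 = 2.36/hr

Final: ρ = 0.7366; stable; margin = 2.36/hr


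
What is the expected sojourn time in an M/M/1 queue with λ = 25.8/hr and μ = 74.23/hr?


W = 1/(μ−λ) = 1/(74.23 − 25.8) = 1/48.43 = 0.02065 hr

Final: 0.02065 hr


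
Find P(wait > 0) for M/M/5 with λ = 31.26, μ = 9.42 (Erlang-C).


a = λ/μ = 3.3185; ρ = a/5 = 0.6637
P₀ = 0.032321 (from M/M/c formula)
C(c,a) = [a^c/(c!(1−ρ))]·P₀ = [402.43001/(120·0.3363)]·0.032321
= 9.97183·0.032321 = 0.322296

Final: 0.322296


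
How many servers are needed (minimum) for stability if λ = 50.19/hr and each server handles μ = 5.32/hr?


Stability requires cμ > λ ⇔ c > λ/μ.
λ/μ = 50.19/5.32 = 9.4342
Minimum integer c = ⌊9.4342⌋ + 1 = 10
Check: 10·5.32 = 53.20 > 50.19, while 9·5.32 = 47.88 ≤ 50.19

Final: 10 servers


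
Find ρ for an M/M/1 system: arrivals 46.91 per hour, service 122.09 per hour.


ρ = λ/μ = 46.91/122.09 = 0.3842

Final: 0.3842


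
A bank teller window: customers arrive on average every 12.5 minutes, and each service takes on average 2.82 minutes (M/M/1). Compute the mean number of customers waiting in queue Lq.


λ = 60/12.5 = 4.8000 /hr
μ = 60/2.82 = 21.2766 /hr
ρ = λ/μ = 4.8000/21.2766 = 0.2256
Lq = ρ²/(1−ρ) = 0.05090/0.7744 = 0.06572

Final: 0.06572


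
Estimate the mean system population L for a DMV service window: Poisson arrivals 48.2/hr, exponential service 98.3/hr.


ρ = λ/μ = 48.2/98.3 = 0.4903
L = ρ/(1−ρ) = 0.4903/(1 − 0.4903) = 0.4903/0.5097 = 0.9621

Final: 0.9621


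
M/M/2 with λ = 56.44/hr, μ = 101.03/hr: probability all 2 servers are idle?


a = λ/μ = 56.44/101.03 = 0.5586; ρ = a/c = 0.2793
Σ_{k=0}^{1} a^k/k! (terms k=0..1) = 1.00000 + 0.55865 = 1.55865
Tail: a^2/(2!(1−ρ)) = 0.31209/(2·0.7207) = 0.21652
P₀ = 1/(1.55865 + 0.21652) = 1/1.77517 = 0.563327

Final: 0.563327


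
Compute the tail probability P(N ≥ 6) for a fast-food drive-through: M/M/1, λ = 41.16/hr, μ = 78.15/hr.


ρ = 41.16/78.15 = 0.5267
P(N ≥ n) = ρ^n = 0.5267^6 = 0.021344

Final: 0.021344


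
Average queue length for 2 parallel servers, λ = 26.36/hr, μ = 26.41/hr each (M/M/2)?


a = λ/μ = 0.9981; ρ = a/2 = 0.4991
P₀ = 0.334175
Lq = P₀·a^c·ρ / (c!·(1−ρ)²) = 0.334175·0.99622·0.4991/(2·0.25095)
= 0.33103

Final: 0.33103


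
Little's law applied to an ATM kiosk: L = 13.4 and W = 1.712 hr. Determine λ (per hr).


λ = L/W = 13.4/1.712 = 7.8271 /hr

Final: 7.8271 /hr


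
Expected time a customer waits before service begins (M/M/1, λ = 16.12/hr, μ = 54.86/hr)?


ρ = 16.12/54.86 = 0.2938
Wq = ρ/(μ−λ) = 0.2938/(54.86 − 16.12) = 0.2938/38.74 = 0.007585 hr

Final: 0.007585 hr
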